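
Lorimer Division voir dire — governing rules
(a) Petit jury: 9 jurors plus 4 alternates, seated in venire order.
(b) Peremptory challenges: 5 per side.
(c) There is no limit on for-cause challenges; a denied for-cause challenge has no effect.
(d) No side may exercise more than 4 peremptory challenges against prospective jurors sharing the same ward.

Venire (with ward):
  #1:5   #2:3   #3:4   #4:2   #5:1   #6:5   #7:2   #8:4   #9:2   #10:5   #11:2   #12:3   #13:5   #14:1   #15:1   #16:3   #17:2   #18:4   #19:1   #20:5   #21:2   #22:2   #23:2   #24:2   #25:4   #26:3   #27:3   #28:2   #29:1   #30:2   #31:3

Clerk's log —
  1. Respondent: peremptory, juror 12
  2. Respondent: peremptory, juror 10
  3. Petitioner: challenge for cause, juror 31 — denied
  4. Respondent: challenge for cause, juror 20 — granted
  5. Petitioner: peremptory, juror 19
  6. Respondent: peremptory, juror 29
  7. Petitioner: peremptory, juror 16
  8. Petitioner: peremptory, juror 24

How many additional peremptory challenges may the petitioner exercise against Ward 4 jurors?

Petitioner peremptories so far: #19, #16, #24 — 3 of 5 used, 2 left overall.
Against Ward 4: none yet — per-ward cap 4 leaves 4.
Binding limit: min(2, 4) = 2.

2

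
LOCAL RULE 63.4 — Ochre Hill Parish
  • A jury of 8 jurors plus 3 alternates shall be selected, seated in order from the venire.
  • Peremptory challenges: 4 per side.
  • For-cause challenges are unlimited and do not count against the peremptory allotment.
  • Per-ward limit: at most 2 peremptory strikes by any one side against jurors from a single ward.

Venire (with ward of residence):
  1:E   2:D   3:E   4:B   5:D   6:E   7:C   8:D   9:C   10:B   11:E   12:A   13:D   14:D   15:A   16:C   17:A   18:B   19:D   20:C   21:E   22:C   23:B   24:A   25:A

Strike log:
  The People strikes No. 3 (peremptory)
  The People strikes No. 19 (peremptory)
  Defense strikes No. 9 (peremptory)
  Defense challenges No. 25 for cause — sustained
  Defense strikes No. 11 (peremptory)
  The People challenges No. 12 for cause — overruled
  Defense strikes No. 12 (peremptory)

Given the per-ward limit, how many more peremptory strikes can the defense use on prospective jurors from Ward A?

1

Defense peremptories so far: #9, #11, #12 — 3 of 4 used, 1 left overall.
Against Ward A: #12 — 1 used; per-ward cap 2 leaves 1.
Binding limit: min(1, 1) = 1.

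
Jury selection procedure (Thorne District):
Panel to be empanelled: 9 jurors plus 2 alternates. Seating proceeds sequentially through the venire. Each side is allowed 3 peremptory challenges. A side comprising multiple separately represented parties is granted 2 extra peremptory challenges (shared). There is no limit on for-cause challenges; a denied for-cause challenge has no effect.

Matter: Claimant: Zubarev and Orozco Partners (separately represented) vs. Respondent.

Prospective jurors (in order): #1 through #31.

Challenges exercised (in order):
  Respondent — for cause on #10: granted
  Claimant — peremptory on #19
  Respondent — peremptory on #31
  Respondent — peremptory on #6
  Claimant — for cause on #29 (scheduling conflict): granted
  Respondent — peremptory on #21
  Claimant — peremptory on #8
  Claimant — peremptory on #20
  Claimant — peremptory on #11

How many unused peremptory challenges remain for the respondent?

0

Respondent allotment: 3.
Respondent peremptories used: #31, #6, #21 — 3 (the for-cause on #10 doesn't count).
Remaining: 3 − 3 = 0.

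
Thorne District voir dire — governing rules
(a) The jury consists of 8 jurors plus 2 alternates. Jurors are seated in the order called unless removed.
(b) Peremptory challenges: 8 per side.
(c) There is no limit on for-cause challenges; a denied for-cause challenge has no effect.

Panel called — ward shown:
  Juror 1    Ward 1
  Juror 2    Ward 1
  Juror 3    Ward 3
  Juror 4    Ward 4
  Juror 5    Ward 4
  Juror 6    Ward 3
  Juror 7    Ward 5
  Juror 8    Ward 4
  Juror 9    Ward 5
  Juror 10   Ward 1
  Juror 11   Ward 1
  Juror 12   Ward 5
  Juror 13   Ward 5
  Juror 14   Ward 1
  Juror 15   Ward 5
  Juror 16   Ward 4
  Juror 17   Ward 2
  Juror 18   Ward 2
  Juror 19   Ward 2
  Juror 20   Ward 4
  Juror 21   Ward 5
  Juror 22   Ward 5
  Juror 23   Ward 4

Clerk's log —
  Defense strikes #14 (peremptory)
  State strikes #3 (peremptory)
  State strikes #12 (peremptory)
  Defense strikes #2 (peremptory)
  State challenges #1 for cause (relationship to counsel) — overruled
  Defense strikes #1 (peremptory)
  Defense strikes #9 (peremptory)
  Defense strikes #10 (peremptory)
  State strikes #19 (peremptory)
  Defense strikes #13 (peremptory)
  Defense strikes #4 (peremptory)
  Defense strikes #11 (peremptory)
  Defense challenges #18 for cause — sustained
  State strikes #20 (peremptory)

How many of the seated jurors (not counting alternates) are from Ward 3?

Removed: #1, #2, #3, #4, #9, #10, #11, #12, #13, #14, #18, #19, #20.
Seated jurors 1–8: #5, #6, #7, #8, #15, #16, #17, #21 (alternates #22, #23 not counted).
Of those, in Ward 3: #6 → 1.

1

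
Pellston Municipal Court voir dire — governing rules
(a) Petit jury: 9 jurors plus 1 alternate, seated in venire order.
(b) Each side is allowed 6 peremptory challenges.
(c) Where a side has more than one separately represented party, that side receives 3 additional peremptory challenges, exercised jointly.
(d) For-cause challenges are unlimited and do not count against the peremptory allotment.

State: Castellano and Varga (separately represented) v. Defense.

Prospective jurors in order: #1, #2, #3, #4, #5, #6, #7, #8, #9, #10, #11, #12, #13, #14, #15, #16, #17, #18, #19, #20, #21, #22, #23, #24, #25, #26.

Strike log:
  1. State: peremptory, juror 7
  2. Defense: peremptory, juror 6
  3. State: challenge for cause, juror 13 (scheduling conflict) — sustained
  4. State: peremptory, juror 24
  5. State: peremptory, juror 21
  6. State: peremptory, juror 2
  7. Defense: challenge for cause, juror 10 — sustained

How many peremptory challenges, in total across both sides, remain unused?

State allotment: 6 base + 3 multi-party = 9. Defense allotment: 6.
State peremptories used: #7, #24, #21, #2 — 4 (the for-cause on #13 doesn't count).
Defense peremptories used: #6 — 1 (the for-cause on #10 doesn't count).
Remaining: (9 − 4) + (6 − 1) = 10.

10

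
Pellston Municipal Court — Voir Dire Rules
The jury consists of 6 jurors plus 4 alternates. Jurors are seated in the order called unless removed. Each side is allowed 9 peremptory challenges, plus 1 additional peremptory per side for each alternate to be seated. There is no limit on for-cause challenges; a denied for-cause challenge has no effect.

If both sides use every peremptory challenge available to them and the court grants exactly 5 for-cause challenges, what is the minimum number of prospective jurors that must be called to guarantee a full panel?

Seats to fill: 6 + 4 alternates = 10.
Peremptories: 9 + 1×4 = 13 per side × 2 sides = 26.
For-cause removals: 5.
Minimum venire: 10 + 26 + 5 = 41.

41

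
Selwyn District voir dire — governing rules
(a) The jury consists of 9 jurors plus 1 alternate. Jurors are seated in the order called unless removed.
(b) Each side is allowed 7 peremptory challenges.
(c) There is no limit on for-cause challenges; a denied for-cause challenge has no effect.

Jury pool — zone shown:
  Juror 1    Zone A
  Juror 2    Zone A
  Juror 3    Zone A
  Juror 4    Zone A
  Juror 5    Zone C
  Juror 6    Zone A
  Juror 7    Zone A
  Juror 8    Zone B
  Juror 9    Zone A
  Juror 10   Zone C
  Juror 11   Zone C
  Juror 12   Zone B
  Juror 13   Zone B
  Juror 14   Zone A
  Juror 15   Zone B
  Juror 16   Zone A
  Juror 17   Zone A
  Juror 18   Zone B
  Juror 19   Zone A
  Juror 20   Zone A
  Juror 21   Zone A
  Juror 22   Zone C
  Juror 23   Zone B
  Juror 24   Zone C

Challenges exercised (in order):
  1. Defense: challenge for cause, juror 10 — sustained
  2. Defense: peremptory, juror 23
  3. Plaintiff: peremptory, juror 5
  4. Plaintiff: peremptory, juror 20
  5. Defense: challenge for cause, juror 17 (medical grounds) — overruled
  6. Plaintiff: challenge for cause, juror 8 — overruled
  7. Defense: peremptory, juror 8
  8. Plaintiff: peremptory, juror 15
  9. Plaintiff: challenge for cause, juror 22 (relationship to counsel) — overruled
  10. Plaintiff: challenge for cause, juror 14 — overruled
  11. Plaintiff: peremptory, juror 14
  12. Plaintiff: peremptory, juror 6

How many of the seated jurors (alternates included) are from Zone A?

7

Removed: #5, #6, #8, #10, #14, #15, #20, #23.
Seated (10 incl. alternates): #1, #2, #3, #4, #7, #9, #11, #12, #13, #16.
Of those, in Zone A: #1, #2, #3, #4, #7, #9, #16 → 7.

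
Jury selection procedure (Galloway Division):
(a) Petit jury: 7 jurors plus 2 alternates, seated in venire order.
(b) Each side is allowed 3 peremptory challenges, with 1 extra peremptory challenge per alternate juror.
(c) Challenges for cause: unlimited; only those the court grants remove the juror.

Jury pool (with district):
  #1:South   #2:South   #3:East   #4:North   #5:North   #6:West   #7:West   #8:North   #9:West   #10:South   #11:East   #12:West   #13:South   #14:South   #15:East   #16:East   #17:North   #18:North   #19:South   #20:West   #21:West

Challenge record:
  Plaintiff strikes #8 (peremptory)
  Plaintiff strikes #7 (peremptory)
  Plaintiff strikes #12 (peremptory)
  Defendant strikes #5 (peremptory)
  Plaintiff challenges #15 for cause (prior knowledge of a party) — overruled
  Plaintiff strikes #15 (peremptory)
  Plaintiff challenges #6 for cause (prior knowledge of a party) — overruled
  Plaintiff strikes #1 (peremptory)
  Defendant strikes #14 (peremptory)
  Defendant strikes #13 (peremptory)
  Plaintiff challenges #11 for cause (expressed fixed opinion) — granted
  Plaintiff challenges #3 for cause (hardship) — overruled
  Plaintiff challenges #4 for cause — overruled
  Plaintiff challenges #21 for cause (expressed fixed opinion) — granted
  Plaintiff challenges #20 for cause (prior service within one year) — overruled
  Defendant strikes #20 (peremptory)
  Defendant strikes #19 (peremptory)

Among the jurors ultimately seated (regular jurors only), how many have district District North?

1

Removed: #1, #5, #7, #8, #11, #12, #13, #14, #15, #19, #20, #21.
Seated jurors 1–7: #2, #3, #4, #6, #9, #10, #16 (alternates #17, #18 not counted).
Of those, in District North: #4 → 1.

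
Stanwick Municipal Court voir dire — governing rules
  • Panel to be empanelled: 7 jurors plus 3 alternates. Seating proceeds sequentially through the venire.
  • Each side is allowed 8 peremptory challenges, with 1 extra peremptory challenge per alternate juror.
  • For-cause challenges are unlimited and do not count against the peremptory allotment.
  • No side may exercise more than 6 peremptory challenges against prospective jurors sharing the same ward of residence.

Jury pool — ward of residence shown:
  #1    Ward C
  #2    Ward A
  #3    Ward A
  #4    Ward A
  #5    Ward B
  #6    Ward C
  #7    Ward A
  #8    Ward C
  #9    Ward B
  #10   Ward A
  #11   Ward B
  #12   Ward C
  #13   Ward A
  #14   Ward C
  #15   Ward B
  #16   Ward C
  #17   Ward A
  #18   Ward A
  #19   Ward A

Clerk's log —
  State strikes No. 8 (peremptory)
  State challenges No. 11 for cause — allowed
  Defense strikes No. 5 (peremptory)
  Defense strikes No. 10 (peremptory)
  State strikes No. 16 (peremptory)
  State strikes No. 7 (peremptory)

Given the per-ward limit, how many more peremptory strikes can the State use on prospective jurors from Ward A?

5

State peremptories so far: #8, #16, #7 — 3 of 11 used, 8 left overall.
Against Ward A: #7 — 1 used; per-ward cap 6 leaves 5.
Binding limit: min(8, 5) = 5.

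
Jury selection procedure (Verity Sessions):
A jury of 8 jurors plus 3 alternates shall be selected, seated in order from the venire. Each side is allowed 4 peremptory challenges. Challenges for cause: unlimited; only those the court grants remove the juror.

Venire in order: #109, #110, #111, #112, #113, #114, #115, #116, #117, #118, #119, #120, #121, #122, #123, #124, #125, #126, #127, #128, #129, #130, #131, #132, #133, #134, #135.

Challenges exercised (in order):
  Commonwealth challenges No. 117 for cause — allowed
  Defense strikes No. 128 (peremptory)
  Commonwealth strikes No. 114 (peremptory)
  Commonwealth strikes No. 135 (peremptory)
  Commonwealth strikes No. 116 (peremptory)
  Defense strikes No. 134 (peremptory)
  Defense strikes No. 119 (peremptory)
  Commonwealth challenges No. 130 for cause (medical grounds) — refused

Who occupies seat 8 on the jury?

120

Removed: #114, #116, #117, #119, #128, #134, #135. (#130 stays — for-cause denied.)
Filling seats in venire order through position 8: #109, #110, #111, #112, #113, #115, #118, #120.
So seat 8 is #120.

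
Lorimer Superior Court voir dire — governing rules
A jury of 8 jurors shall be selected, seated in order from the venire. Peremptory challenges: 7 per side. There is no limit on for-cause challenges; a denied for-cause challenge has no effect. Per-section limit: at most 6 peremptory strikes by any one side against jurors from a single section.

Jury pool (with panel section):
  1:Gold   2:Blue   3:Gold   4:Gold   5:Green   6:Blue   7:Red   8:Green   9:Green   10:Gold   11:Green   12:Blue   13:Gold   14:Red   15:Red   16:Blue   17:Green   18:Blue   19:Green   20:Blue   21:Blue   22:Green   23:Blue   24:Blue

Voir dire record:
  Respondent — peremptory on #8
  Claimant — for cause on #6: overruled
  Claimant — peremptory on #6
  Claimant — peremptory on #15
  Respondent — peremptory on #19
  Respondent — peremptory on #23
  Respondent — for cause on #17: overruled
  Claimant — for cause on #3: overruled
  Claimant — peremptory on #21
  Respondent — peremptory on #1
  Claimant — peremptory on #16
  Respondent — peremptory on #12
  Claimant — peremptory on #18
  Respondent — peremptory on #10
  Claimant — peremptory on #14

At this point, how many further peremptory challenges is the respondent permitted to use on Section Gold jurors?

1

Respondent peremptories so far: #8, #19, #23, #1, #12, #10 — 6 of 7 used, 1 left overall.
Against Section Gold: #1, #10 — 2 used; per-section cap 6 leaves 4.
Binding limit: min(1, 4) = 1.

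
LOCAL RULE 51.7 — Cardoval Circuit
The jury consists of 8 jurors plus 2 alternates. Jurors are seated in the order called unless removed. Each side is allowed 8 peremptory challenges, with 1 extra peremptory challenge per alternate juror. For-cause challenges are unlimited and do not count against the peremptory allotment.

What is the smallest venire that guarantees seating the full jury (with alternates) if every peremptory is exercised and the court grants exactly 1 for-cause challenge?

31

Seats to fill: 8 + 2 alternates = 10.
Peremptories: 8 + 1×2 = 10 per side × 2 sides = 20.
For-cause removals: 1.
Minimum venire: 10 + 20 + 1 = 31.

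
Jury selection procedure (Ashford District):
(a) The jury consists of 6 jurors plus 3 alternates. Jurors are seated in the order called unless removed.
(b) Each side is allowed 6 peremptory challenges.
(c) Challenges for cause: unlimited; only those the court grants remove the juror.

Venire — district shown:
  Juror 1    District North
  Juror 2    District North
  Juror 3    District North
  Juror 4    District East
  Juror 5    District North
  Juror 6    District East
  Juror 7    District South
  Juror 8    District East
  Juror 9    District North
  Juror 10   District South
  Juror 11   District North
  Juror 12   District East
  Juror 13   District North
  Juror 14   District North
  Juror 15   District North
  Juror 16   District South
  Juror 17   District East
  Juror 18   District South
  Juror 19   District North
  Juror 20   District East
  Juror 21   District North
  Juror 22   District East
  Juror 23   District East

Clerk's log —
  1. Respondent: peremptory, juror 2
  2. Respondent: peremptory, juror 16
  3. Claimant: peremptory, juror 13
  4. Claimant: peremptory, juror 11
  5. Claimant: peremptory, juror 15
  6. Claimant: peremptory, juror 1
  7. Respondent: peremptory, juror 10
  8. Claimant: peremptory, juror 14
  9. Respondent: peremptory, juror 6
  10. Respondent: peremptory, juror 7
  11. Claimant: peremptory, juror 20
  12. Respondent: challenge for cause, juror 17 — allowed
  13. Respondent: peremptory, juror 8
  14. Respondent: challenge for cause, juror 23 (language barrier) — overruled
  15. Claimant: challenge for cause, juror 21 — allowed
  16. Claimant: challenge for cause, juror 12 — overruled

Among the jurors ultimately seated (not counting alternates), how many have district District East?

2

Removed: #1, #2, #6, #7, #8, #10, #11, #13, #14, #15, #16, #17, #20, #21.
Seated jurors 1–6: #3, #4, #5, #9, #12, #18 (alternates #19, #22, #23 not counted).
Of those, in District East: #4, #12 → 2.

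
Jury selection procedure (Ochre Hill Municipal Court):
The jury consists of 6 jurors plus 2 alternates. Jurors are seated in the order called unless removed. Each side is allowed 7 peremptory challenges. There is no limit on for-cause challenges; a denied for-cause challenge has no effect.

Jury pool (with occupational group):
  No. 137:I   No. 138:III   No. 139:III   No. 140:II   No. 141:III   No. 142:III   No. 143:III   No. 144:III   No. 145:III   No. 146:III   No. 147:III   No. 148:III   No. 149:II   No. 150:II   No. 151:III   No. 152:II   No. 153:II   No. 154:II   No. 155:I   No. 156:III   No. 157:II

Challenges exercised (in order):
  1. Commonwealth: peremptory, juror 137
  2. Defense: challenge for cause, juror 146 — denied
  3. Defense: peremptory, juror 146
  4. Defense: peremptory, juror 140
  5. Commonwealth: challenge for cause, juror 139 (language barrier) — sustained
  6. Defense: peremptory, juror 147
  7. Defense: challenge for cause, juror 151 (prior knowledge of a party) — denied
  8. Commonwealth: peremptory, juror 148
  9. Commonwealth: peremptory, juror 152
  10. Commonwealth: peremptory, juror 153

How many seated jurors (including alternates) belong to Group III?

Removed: #137, #139, #140, #146, #147, #148, #152, #153.
Seated (8 incl. alternates): #138, #141, #142, #143, #144, #145, #149, #150.
Of those, in Group III: #138, #141, #142, #143, #144, #145 → 6.

6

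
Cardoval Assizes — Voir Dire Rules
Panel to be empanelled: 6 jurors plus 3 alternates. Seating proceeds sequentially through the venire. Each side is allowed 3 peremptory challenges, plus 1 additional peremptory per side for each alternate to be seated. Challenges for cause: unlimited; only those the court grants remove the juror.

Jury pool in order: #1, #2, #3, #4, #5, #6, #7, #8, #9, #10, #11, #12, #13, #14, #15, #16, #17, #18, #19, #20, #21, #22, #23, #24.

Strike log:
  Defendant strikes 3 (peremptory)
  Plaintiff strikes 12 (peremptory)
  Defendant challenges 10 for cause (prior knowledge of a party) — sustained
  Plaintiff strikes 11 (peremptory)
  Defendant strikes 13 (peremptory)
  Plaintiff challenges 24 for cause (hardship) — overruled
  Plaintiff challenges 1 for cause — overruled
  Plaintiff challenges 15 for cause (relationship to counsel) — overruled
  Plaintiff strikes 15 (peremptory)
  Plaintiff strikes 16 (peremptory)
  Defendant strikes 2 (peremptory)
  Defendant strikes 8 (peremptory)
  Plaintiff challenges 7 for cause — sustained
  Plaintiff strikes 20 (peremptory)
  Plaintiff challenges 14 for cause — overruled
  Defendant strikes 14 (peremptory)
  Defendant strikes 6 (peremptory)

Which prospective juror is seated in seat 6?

18

Removed: #2, #3, #6, #7, #8, #10, #11, #12, #13, #14, #15, #16, #20. (#1, #24 stay — for-cause denied.)
Seating in order: seats 1–6 → #1, #4, #5, #9, #17, #18; alternates → #19, #21, #22.
So seat 6 is #18.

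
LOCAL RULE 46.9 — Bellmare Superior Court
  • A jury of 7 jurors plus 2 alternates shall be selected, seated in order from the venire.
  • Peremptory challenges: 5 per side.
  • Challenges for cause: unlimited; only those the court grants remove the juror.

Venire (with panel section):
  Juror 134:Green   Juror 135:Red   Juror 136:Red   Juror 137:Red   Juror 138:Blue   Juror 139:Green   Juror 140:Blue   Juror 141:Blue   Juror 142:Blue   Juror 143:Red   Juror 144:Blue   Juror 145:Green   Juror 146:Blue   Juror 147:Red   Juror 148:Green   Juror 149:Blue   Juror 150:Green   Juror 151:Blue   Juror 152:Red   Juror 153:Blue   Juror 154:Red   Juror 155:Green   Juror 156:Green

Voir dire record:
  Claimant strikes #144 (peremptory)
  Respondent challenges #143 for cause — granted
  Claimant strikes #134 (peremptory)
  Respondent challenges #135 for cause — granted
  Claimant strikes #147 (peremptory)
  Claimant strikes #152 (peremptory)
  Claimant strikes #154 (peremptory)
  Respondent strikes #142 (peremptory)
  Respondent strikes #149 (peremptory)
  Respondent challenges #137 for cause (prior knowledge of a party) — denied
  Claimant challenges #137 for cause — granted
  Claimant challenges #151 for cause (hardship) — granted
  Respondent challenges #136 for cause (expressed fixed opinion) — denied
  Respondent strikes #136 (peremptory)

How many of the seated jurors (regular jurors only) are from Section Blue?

Removed: #134, #135, #136, #137, #142, #143, #144, #147, #149, #151, #152, #154.
Seated jurors 1–7: #138, #139, #140, #141, #145, #146, #148 (alternates #150, #153 not counted).
Of those, in Section Blue: #138, #140, #141, #146 → 4.

4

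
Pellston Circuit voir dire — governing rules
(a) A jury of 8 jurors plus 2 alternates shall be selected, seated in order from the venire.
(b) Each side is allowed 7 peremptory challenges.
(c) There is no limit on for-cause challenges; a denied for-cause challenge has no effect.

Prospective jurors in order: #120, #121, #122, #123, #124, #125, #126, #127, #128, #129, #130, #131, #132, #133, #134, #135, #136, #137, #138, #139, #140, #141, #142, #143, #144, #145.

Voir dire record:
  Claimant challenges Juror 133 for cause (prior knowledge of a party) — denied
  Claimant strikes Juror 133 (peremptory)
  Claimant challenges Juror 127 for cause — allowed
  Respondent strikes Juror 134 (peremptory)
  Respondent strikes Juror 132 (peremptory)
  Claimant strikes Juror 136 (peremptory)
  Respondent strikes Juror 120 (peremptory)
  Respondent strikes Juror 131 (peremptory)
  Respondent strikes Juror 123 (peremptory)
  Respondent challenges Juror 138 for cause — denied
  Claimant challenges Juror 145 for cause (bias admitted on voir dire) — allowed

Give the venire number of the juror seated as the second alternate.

Removed: #120, #123, #127, #131, #132, #133, #134, #136, #145. (#138 stays — for-cause denied.)
Seating in order: seats 1–8 → #121, #122, #124, #125, #126, #128, #129, #130; alternates → #135, #137.
So alternate 2 is #137.

137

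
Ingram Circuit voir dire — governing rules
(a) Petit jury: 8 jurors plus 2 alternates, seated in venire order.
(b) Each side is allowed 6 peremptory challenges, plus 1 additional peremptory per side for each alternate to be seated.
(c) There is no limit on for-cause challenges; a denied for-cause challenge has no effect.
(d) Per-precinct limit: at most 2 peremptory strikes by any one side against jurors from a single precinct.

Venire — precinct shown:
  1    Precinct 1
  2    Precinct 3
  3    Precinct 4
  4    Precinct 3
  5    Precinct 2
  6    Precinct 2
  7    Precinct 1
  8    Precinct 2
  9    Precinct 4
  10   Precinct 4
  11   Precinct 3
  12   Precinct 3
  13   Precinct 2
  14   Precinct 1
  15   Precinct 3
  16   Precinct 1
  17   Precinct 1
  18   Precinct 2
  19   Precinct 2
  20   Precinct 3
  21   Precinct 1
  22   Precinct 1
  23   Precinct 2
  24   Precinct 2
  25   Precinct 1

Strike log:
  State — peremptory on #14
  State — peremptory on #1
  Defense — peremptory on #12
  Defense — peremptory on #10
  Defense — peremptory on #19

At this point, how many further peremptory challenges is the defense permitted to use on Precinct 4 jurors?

Defense peremptories so far: #12, #10, #19 — 3 of 8 used, 5 left overall.
Against Precinct 4: #10 — 1 used; per-precinct cap 2 leaves 1.
Binding limit: min(5, 1) = 1.

1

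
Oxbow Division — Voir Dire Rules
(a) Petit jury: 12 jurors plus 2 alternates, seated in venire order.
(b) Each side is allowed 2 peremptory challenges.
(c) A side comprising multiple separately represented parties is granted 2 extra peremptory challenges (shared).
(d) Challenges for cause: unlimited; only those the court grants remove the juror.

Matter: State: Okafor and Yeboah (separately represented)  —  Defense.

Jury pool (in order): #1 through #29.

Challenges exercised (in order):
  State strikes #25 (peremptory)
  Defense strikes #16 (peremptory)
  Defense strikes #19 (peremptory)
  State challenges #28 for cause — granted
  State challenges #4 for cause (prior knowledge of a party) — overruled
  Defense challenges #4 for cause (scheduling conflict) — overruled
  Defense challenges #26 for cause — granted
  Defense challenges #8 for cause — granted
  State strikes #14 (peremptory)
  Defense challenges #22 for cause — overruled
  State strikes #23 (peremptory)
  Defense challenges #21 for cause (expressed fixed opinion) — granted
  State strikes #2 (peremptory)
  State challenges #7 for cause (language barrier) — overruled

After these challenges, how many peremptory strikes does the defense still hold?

0

Defense allotment: 2.
Defense peremptories used: #16, #19 — 2 (for-cause on #4, #26, #8, #22, #21 don't count).
Remaining: 2 − 2 = 0.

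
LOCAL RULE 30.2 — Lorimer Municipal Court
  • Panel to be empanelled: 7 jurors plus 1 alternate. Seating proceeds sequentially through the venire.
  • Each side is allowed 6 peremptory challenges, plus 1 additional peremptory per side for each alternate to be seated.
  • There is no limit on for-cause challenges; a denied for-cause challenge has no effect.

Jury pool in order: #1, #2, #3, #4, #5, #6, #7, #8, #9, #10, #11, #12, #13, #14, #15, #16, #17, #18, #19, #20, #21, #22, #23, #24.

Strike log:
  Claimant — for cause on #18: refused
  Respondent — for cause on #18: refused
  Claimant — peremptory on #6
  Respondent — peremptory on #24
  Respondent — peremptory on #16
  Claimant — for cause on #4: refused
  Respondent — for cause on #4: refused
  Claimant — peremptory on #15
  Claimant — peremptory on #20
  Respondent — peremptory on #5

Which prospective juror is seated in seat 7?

9

Removed: #5, #6, #15, #16, #20, #24. (#4, #18 stay — for-cause denied.)
Filling seats in venire order through position 7: #1, #2, #3, #4, #7, #8, #9.
So seat 7 is #9.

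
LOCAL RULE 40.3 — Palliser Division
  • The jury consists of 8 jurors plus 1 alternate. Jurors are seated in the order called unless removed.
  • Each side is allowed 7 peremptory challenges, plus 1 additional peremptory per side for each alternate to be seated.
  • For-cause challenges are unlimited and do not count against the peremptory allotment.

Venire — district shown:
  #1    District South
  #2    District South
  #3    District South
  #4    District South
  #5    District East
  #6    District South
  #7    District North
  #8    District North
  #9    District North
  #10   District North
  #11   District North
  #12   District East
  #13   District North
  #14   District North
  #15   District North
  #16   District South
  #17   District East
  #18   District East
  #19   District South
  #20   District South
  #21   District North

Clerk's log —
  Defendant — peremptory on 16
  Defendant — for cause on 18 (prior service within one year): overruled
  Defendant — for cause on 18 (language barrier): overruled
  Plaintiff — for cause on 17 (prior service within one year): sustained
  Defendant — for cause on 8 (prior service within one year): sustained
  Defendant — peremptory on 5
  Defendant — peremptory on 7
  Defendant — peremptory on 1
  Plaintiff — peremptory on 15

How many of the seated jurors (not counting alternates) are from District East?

1

Removed: #1, #5, #7, #8, #15, #16, #17.
Seated jurors 1–8: #2, #3, #4, #6, #9, #10, #11, #12 (alternates #13 not counted).
Of those, in District East: #12 → 1.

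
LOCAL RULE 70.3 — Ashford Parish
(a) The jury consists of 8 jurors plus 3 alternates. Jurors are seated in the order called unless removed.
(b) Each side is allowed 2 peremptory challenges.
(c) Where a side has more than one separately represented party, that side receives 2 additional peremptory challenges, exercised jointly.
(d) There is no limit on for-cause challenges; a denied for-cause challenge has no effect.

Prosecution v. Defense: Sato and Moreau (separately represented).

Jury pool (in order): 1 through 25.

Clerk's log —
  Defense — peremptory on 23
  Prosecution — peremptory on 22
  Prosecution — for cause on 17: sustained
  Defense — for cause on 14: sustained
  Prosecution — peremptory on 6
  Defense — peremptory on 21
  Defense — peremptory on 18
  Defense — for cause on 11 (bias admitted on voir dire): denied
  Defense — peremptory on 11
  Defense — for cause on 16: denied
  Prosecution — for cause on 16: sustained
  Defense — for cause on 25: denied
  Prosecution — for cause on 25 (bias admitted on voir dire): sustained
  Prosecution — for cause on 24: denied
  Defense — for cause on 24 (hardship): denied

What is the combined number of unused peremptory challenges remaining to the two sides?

0

Prosecution allotment: 2. Defense allotment: 2 base + 2 multi-party = 4.
Prosecution peremptories used: #22, #6 — 2 (for-cause on #17, #16, #25, #24 don't count).
Defense peremptories used: #23, #21, #18, #11 — 4 (for-cause on #14, #11, #16, #25, #24 don't count).
Remaining: (2 − 2) + (4 − 4) = 0.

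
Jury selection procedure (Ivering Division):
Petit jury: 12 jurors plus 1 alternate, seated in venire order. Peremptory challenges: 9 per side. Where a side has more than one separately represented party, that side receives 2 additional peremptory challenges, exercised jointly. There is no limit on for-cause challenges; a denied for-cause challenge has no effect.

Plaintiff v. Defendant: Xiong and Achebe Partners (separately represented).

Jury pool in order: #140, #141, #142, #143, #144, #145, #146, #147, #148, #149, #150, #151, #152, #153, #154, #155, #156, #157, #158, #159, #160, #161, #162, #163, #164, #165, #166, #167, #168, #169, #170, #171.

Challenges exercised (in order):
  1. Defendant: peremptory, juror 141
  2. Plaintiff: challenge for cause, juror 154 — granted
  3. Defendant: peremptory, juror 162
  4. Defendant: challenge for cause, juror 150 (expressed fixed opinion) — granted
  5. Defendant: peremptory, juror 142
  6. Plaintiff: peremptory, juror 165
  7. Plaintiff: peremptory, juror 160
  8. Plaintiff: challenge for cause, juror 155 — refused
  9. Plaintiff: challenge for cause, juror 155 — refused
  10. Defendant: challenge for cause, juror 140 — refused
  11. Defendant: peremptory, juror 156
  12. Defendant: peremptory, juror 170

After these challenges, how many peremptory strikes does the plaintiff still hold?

Plaintiff allotment: 9.
Plaintiff peremptories used: #165, #160 — 2 (for-cause on #154, #155, #155 don't count).
Remaining: 9 − 2 = 7.

7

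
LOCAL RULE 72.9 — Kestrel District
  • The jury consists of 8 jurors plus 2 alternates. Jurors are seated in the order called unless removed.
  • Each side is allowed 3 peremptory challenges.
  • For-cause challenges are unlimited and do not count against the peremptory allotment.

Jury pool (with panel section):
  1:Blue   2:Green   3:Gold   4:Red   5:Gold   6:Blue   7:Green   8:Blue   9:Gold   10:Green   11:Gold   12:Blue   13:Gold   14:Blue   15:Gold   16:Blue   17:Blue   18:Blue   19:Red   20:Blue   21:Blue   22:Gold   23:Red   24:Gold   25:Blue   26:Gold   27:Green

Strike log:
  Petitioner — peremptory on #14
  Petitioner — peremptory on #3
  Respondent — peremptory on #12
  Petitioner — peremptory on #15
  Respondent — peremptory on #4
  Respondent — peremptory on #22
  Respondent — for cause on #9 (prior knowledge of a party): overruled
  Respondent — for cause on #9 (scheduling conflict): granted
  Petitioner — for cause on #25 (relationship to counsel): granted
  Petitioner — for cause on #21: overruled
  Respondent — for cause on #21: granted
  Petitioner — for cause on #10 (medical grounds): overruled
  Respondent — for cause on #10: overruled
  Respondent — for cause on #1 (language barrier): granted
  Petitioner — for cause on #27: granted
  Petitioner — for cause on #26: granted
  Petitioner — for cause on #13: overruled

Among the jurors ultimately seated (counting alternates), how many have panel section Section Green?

Removed: #1, #3, #4, #9, #12, #14, #15, #21, #22, #25, #26, #27.
Seated (10 incl. alternates): #2, #5, #6, #7, #8, #10, #11, #13, #16, #17.
Of those, in Section Green: #2, #7, #10 → 3.

3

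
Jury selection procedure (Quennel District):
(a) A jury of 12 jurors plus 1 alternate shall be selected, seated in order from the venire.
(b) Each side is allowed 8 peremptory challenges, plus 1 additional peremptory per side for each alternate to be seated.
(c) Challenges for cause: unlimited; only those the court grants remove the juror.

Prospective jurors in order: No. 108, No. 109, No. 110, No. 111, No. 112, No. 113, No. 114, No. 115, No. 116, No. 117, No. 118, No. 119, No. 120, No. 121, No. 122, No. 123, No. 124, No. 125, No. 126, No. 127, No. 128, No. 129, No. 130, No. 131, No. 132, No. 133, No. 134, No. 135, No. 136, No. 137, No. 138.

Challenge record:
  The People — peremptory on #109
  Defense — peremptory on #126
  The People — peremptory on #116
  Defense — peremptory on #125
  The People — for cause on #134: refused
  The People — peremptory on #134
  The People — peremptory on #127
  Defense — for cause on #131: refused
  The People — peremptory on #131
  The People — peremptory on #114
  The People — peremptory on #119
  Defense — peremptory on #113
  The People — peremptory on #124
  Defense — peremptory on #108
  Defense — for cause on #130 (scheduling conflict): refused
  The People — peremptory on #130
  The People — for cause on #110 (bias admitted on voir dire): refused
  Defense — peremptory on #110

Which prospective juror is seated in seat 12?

Removed: #108, #109, #110, #113, #114, #116, #119, #124, #125, #126, #127, #130, #131, #134.
Filling seats in venire order through position 12: #111, #112, #115, #117, #118, #120, #121, #122, #123, #128, #129, #132.
So seat 12 is #132.

132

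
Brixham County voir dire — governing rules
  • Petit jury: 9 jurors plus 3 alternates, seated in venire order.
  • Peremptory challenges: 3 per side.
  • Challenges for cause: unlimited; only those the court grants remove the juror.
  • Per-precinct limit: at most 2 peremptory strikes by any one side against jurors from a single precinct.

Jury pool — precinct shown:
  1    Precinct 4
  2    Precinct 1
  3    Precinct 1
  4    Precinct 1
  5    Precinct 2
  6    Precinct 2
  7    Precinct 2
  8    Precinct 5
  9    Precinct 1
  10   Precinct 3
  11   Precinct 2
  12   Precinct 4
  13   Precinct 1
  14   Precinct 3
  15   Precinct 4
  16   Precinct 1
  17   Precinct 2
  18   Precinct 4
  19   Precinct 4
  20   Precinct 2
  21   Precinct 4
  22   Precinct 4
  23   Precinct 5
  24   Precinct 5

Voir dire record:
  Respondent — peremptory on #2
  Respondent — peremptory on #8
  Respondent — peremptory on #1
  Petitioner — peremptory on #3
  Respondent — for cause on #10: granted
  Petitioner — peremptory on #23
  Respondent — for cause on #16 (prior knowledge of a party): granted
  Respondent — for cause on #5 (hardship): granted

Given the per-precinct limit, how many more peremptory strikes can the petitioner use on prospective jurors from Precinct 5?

Petitioner peremptories so far: #3, #23 — 2 of 3 used, 1 left overall.
Against Precinct 5: #23 — 1 used; per-precinct cap 2 leaves 1.
Binding limit: min(1, 1) = 1.

1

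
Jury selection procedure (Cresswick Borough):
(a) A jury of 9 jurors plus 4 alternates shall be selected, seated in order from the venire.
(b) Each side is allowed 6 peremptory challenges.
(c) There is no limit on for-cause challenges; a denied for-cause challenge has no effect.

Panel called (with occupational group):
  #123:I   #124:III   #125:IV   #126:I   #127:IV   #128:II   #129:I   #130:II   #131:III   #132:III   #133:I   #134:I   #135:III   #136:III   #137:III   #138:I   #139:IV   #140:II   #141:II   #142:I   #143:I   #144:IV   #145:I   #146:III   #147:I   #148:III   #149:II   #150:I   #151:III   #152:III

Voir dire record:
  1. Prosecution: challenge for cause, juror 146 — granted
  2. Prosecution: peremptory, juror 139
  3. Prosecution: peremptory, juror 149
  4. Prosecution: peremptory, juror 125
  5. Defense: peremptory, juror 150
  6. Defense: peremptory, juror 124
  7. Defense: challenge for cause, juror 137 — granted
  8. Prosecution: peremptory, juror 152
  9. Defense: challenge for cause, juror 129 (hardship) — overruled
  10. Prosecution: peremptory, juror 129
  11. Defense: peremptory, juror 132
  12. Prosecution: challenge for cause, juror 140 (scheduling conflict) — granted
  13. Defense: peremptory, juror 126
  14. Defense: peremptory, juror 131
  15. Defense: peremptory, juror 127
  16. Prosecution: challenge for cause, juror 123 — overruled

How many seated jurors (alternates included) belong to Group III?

2

Removed: #124, #125, #126, #127, #129, #131, #132, #137, #139, #140, #146, #149, #150, #152.
Seated (13 incl. alternates): #123, #128, #130, #133, #134, #135, #136, #138, #141, #142, #143, #144, #145.
Of those, in Group III: #135, #136 → 2.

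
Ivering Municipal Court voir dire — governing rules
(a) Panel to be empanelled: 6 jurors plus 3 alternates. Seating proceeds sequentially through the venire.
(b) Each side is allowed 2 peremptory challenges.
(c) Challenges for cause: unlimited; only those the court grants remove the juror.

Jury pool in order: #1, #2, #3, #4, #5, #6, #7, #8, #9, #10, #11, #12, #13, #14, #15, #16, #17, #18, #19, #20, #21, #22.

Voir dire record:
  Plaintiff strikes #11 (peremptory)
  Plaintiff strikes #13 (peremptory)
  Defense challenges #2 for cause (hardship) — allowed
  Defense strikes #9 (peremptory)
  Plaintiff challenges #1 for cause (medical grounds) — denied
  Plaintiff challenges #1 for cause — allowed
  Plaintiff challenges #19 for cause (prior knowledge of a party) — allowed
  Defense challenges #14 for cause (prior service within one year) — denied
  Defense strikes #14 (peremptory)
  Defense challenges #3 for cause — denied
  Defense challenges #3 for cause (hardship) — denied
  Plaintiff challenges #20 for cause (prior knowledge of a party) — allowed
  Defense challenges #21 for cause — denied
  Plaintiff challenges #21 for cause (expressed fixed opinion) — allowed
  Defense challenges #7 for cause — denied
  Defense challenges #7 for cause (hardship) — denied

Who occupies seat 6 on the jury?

8

Removed: #1, #2, #9, #11, #13, #14, #19, #20, #21. (#3, #7 stay — for-cause denied.)
Filling seats in venire order through position 6: #3, #4, #5, #6, #7, #8.
So seat 6 is #8.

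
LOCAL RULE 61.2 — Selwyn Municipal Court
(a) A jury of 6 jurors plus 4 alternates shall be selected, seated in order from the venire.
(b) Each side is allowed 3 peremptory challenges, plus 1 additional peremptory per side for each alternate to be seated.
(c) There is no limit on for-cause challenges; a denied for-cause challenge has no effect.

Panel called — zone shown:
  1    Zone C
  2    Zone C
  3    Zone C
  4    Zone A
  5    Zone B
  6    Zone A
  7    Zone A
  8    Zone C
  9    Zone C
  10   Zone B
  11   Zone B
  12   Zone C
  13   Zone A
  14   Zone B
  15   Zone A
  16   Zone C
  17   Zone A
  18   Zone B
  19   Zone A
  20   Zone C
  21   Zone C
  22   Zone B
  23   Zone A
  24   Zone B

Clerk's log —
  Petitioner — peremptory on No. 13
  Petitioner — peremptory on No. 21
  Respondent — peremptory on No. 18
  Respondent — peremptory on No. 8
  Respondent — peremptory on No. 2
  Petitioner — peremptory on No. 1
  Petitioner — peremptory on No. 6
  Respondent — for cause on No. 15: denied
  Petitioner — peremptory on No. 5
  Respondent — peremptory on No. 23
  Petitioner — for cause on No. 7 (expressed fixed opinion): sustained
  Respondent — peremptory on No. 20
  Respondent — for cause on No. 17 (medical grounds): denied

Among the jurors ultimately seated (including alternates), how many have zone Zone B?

3

Removed: #1, #2, #5, #6, #7, #8, #13, #18, #20, #21, #23.
Seated (10 incl. alternates): #3, #4, #9, #10, #11, #12, #14, #15, #16, #17.
Of those, in Zone B: #10, #11, #14 → 3.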